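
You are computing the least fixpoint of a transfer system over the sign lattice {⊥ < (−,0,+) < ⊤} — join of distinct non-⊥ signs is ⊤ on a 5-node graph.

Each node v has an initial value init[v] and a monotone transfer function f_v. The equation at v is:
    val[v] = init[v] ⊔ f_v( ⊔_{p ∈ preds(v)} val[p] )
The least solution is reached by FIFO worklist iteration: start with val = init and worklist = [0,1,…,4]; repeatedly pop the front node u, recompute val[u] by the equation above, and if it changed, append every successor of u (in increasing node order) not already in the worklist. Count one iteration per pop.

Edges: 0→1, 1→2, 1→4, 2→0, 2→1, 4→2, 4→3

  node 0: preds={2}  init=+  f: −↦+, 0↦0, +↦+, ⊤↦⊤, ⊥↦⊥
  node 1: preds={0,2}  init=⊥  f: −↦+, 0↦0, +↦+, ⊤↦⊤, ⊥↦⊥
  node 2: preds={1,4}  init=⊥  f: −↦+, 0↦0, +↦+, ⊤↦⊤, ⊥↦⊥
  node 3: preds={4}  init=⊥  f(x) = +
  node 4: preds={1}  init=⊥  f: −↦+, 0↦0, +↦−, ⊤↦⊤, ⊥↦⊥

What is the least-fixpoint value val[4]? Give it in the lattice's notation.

Iteration log — 15 steps:
  step 1. node 0  ⊔preds=⊥  new=+  stable
  step 2. node 1  ⊔preds=+  new=+  old=⊥  +wl: 
  step 3. node 2  ⊔preds=+  new=+  old=⊥  +wl: 0,1
  step 4. node 3  ⊔preds=⊥  new=+  old=⊥  +wl: 
  step 5. node 4  ⊔preds=+  new=−  old=⊥  +wl: 2,3
  step 6. node 0  ⊔preds=+  new=+  stable
  step 7. node 1  ⊔preds=+  new=+  stable
  step 8. node 2  ⊔preds=⊤  new=⊤  old=+  +wl: 0,1
  step 9. node 3  ⊔preds=−  new=+  stable
  step 10. node 0  ⊔preds=⊤  new=⊤  old=+  +wl: 
  step 11. node 1  ⊔preds=⊤  new=⊤  old=+  +wl: 2,4
  step 12. node 2  ⊔preds=⊤  new=⊤  stable
  step 13. node 4  ⊔preds=⊤  new=⊤  old=−  +wl: 2,3
  step 14. node 2  ⊔preds=⊤  new=⊤  stable
  step 15. node 3  ⊔preds=⊤  new=+  stable

Least fixpoint reached:
  node 0: ⊤
  node 1: ⊤
  node 2: ⊤
  node 3: +
  node 4: ⊤

⊤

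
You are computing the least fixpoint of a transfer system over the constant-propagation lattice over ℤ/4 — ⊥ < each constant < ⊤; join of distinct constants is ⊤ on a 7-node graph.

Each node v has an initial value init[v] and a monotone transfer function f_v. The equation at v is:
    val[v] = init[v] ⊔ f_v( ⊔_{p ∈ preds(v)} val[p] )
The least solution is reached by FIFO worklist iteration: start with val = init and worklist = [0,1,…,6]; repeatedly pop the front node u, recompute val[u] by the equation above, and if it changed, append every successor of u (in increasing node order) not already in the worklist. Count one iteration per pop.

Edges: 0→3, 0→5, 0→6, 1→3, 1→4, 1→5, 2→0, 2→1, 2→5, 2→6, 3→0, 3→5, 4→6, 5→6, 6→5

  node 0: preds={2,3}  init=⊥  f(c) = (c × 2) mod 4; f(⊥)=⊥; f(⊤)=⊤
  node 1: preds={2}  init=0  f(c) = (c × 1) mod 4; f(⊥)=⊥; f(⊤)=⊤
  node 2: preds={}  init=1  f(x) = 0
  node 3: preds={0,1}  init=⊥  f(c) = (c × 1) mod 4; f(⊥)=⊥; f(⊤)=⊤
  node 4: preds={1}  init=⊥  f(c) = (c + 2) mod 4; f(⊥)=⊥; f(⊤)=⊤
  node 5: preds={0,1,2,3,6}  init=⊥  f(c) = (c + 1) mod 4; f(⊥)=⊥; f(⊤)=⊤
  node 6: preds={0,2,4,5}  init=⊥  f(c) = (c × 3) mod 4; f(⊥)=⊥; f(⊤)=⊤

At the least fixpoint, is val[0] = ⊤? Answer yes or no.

yes

Iteration log — 12 steps:
  step 1. node 0  ⊔preds=1  new=2  old=⊥  +wl: 
  step 2. node 1  ⊔preds=1  new=⊤  old=0  +wl: 
  step 3. node 2  ⊔preds=⊥  new=⊤  old=1  +wl: 0,1
  step 4. node 3  ⊔preds=⊤  new=⊤  old=⊥  +wl: 
  step 5. node 4  ⊔preds=⊤  new=⊤  old=⊥  +wl: 
  step 6. node 5  ⊔preds=⊤  new=⊤  old=⊥  +wl: 
  step 7. node 6  ⊔preds=⊤  new=⊤  old=⊥  +wl: 5
  step 8. node 0  ⊔preds=⊤  new=⊤  old=2  +wl: 3,6
  step 9. node 1  ⊔preds=⊤  new=⊤  stable
  step 10. node 5  ⊔preds=⊤  new=⊤  stable
  step 11. node 3  ⊔preds=⊤  new=⊤  stable
  step 12. node 6  ⊔preds=⊤  new=⊤  stable

Least fixpoint reached:
  node 0: ⊤
  node 1: ⊤
  node 2: ⊤
  node 3: ⊤
  node 4: ⊤
  node 5: ⊤
  node 6: ⊤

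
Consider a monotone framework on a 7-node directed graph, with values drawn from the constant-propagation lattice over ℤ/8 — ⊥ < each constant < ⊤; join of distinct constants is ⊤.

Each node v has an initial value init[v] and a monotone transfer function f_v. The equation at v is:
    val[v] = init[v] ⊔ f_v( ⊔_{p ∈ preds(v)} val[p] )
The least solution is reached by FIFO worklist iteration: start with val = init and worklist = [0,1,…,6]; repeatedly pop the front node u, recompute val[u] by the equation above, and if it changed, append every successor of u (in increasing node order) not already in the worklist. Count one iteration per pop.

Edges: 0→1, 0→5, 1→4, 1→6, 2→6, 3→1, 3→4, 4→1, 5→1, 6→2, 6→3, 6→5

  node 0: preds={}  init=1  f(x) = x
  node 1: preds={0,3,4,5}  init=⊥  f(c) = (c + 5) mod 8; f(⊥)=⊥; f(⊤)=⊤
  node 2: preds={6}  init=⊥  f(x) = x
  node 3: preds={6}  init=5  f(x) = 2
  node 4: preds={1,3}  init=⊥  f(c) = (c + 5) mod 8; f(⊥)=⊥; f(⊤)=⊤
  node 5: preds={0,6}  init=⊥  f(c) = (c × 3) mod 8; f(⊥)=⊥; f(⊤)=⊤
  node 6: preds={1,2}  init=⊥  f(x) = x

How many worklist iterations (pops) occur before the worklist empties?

13

Iteration log — 13 steps:
  step 1. node 0  ⊔preds=⊥  new=1  stable
  step 2. node 1  ⊔preds=⊤  new=⊤  old=⊥  +wl: 
  step 3. node 2  ⊔preds=⊥  new=⊥  stable
  step 4. node 3  ⊔preds=⊥  new=⊤  old=5  +wl: 1
  step 5. node 4  ⊔preds=⊤  new=⊤  old=⊥  +wl: 
  step 6. node 5  ⊔preds=1  new=3  old=⊥  +wl: 
  step 7. node 6  ⊔preds=⊤  new=⊤  old=⊥  +wl: 2,3,5
  step 8. node 1  ⊔preds=⊤  new=⊤  stable
  step 9. node 2  ⊔preds=⊤  new=⊤  old=⊥  +wl: 6
  step 10. node 3  ⊔preds=⊤  new=⊤  stable
  step 11. node 5  ⊔preds=⊤  new=⊤  old=3  +wl: 1
  step 12. node 6  ⊔preds=⊤  new=⊤  stable
  step 13. node 1  ⊔preds=⊤  new=⊤  stable

Least fixpoint reached:
  node 0: 1
  node 1: ⊤
  node 2: ⊤
  node 3: ⊤
  node 4: ⊤
  node 5: ⊤
  node 6: ⊤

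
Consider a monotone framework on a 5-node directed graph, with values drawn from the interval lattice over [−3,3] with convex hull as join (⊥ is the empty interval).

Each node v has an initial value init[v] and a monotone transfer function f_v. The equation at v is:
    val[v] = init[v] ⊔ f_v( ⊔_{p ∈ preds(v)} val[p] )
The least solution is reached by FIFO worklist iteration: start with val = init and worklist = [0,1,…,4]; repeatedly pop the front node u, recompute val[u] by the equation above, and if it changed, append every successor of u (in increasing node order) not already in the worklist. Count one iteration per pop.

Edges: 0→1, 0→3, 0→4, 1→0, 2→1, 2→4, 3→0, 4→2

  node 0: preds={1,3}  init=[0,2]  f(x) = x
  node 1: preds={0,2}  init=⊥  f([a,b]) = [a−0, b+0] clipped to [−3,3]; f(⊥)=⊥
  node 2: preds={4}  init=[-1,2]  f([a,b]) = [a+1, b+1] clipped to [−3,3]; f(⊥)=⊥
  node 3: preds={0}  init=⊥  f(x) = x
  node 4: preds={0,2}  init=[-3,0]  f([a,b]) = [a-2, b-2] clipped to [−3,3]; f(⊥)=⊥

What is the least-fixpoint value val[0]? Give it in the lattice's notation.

Iteration log — 14 steps:
  step 1. node 0  ⊔preds=⊥  new=[0,2]  stable
  step 2. node 1  ⊔preds=[-1,2]  new=[-1,2]  old=⊥  +wl: 0
  step 3. node 2  ⊔preds=[-3,0]  new=[-2,2]  old=[-1,2]  +wl: 1
  step 4. node 3  ⊔preds=[0,2]  new=[0,2]  old=⊥  +wl: 
  step 5. node 4  ⊔preds=[-2,2]  new=[-3,0]  stable
  step 6. node 0  ⊔preds=[-1,2]  new=[-1,2]  old=[0,2]  +wl: 3,4
  step 7. node 1  ⊔preds=[-2,2]  new=[-2,2]  old=[-1,2]  +wl: 0
  step 8. node 3  ⊔preds=[-1,2]  new=[-1,2]  old=[0,2]  +wl: 
  step 9. node 4  ⊔preds=[-2,2]  new=[-3,0]  stable
  step 10. node 0  ⊔preds=[-2,2]  new=[-2,2]  old=[-1,2]  +wl: 1,3,4
  step 11. node 1  ⊔preds=[-2,2]  new=[-2,2]  stable
  step 12. node 3  ⊔preds=[-2,2]  new=[-2,2]  old=[-1,2]  +wl: 0
  step 13. node 4  ⊔preds=[-2,2]  new=[-3,0]  stable
  step 14. node 0  ⊔preds=[-2,2]  new=[-2,2]  stable

Least fixpoint reached:
  node 0: [-2,2]
  node 1: [-2,2]
  node 2: [-2,2]
  node 3: [-2,2]
  node 4: [-3,0]

[-2,2]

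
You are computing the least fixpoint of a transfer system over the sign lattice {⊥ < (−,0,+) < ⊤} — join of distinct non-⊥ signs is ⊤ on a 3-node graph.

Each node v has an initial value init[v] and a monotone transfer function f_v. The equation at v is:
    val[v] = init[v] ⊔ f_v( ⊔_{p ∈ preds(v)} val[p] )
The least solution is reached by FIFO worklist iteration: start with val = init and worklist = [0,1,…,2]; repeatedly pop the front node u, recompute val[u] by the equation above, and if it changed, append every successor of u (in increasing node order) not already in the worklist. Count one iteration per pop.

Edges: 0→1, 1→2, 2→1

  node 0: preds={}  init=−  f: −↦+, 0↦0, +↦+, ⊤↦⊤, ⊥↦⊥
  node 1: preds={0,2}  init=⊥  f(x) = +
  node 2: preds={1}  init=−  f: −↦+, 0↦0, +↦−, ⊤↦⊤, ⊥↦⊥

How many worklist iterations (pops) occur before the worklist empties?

3

Iteration log — 3 steps:
  step 1. node 0  ⊔preds=⊥  new=−  stable
  step 2. node 1  ⊔preds=−  new=+  old=⊥  +wl: 
  step 3. node 2  ⊔preds=+  new=−  stable

Least fixpoint reached:
  node 0: −
  node 1: +
  node 2: −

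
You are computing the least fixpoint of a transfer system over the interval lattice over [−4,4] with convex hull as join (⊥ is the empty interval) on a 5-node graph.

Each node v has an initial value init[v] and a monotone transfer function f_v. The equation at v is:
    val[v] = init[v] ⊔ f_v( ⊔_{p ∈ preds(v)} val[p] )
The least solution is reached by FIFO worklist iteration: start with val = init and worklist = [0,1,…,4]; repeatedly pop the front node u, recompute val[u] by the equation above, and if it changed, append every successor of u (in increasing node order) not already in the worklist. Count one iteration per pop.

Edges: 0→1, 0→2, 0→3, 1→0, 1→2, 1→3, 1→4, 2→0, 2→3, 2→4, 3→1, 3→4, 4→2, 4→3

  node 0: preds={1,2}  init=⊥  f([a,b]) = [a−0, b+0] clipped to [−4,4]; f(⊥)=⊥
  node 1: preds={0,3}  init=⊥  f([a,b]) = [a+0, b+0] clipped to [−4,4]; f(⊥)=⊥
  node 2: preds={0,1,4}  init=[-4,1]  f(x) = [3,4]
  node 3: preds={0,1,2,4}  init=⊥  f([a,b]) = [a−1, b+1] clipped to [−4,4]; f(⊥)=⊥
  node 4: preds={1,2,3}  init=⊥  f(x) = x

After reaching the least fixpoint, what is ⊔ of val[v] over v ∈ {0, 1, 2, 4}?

[-4,4]

Worklist (11 pops):
  #1 pop 0: in=[-4,1] → [-4,1] (was ⊥); enqueue []
  #2 pop 1: in=[-4,1] → [-4,1] (was ⊥); enqueue [0]
  #3 pop 2: in=[-4,1] → [-4,4] (was [-4,1]); enqueue []
  #4 pop 3: in=[-4,4] → [-4,4] (was ⊥); enqueue [1]
  #5 pop 4: in=[-4,4] → [-4,4] (was ⊥); enqueue [2,3]
  #6 pop 0: in=[-4,4] → [-4,4] (was [-4,1]); enqueue []
  #7 pop 1: in=[-4,4] → [-4,4] (was [-4,1]); enqueue [0,4]
  #8 pop 2: in=[-4,4] → [-4,4] (no change)
  #9 pop 3: in=[-4,4] → [-4,4] (no change)
  #10 pop 0: in=[-4,4] → [-4,4] (no change)
  #11 pop 4: in=[-4,4] → [-4,4] (no change)

Fixpoint:
  val[0] = [-4,4]
  val[1] = [-4,4]
  val[2] = [-4,4]
  val[3] = [-4,4]
  val[4] = [-4,4]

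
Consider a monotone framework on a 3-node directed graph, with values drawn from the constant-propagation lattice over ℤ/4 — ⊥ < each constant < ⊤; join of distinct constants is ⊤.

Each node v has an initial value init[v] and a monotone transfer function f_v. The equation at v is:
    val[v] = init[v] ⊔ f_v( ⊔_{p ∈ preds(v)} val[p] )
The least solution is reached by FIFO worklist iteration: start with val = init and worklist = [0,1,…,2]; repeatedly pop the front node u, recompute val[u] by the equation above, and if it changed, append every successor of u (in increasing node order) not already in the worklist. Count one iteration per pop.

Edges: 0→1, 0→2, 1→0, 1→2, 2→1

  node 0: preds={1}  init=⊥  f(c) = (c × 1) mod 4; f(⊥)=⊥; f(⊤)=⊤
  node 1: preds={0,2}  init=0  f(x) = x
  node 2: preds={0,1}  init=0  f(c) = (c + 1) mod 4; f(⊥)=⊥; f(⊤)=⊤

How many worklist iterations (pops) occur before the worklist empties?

Trace (7 dequeues):
  [1] u=0 | in 0 | out 0 | prev ⊥ | push {}
  [2] u=1 | in 0 | out 0 | ==
  [3] u=2 | in 0 | out ⊤ | prev 0 | push {1}
  [4] u=1 | in ⊤ | out ⊤ | prev 0 | push {0,2}
  [5] u=0 | in ⊤ | out ⊤ | prev 0 | push {1}
  [6] u=2 | in ⊤ | out ⊤ | ==
  [7] u=1 | in ⊤ | out ⊤ | ==

Converged values:
  [0] ⊤
  [1] ⊤
  [2] ⊤

7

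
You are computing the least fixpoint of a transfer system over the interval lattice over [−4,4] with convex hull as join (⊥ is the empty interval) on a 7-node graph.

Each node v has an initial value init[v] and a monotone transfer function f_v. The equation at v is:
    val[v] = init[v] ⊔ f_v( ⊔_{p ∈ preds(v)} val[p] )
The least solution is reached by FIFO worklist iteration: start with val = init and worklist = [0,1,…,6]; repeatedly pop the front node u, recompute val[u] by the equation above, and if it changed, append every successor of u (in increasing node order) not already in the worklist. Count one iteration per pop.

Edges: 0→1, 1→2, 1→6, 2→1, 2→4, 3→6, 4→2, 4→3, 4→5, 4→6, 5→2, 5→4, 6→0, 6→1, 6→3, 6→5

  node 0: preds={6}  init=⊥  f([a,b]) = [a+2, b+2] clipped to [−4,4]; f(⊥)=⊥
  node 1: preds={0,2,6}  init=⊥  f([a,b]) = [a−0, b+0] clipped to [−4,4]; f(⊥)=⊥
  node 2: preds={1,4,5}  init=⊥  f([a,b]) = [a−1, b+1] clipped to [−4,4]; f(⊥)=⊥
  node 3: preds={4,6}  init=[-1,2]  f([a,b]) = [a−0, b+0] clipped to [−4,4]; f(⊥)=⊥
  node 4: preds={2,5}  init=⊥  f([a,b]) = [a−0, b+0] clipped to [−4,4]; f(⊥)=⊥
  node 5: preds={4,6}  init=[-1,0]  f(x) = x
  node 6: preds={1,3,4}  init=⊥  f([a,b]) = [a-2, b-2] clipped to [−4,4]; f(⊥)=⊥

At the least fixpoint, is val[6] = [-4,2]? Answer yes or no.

Worklist (36 pops):
  #1 pop 0: in=⊥ → ⊥ (no change)
  #2 pop 1: in=⊥ → ⊥ (no change)
  #3 pop 2: in=[-1,0] → [-2,1] (was ⊥); enqueue [1]
  #4 pop 3: in=⊥ → [-1,2] (no change)
  #5 pop 4: in=[-2,1] → [-2,1] (was ⊥); enqueue [2,3]
  #6 pop 5: in=[-2,1] → [-2,1] (was [-1,0]); enqueue [4]
  #7 pop 6: in=[-2,2] → [-4,0] (was ⊥); enqueue [0,5]
  #8 pop 1: in=[-4,1] → [-4,1] (was ⊥); enqueue [6]
  #9 pop 2: in=[-4,1] → [-4,2] (was [-2,1]); enqueue [1]
  #10 pop 3: in=[-4,1] → [-4,2] (was [-1,2]); enqueue []
  #11 pop 4: in=[-4,2] → [-4,2] (was [-2,1]); enqueue [2,3]
  #12 pop 0: in=[-4,0] → [-2,2] (was ⊥); enqueue []
  #13 pop 5: in=[-4,2] → [-4,2] (was [-2,1]); enqueue [4]
  #14 pop 6: in=[-4,2] → [-4,0] (no change)
  #15 pop 1: in=[-4,2] → [-4,2] (was [-4,1]); enqueue [6]
  #16 pop 2: in=[-4,2] → [-4,3] (was [-4,2]); enqueue [1]
  #17 pop 3: in=[-4,2] → [-4,2] (no change)
  #18 pop 4: in=[-4,3] → [-4,3] (was [-4,2]); enqueue [2,3,5]
  #19 pop 6: in=[-4,3] → [-4,1] (was [-4,0]); enqueue [0]
  #20 pop 1: in=[-4,3] → [-4,3] (was [-4,2]); enqueue [6]
  #21 pop 2: in=[-4,3] → [-4,4] (was [-4,3]); enqueue [1,4]
  #22 pop 3: in=[-4,3] → [-4,3] (was [-4,2]); enqueue []
  #23 pop 5: in=[-4,3] → [-4,3] (was [-4,2]); enqueue [2]
  #24 pop 0: in=[-4,1] → [-2,3] (was [-2,2]); enqueue []
  #25 pop 6: in=[-4,3] → [-4,1] (no change)
  #26 pop 1: in=[-4,4] → [-4,4] (was [-4,3]); enqueue [6]
  #27 pop 4: in=[-4,4] → [-4,4] (was [-4,3]); enqueue [3,5]
  #28 pop 2: in=[-4,4] → [-4,4] (no change)
  #29 pop 6: in=[-4,4] → [-4,2] (was [-4,1]); enqueue [0,1]
  #30 pop 3: in=[-4,4] → [-4,4] (was [-4,3]); enqueue [6]
  #31 pop 5: in=[-4,4] → [-4,4] (was [-4,3]); enqueue [2,4]
  #32 pop 0: in=[-4,2] → [-2,4] (was [-2,3]); enqueue []
  #33 pop 1: in=[-4,4] → [-4,4] (no change)
  #34 pop 6: in=[-4,4] → [-4,2] (no change)
  #35 pop 2: in=[-4,4] → [-4,4] (no change)
  #36 pop 4: in=[-4,4] → [-4,4] (no change)

Fixpoint:
  val[0] = [-2,4]
  val[1] = [-4,4]
  val[2] = [-4,4]
  val[3] = [-4,4]
  val[4] = [-4,4]
  val[5] = [-4,4]
  val[6] = [-4,2]

yes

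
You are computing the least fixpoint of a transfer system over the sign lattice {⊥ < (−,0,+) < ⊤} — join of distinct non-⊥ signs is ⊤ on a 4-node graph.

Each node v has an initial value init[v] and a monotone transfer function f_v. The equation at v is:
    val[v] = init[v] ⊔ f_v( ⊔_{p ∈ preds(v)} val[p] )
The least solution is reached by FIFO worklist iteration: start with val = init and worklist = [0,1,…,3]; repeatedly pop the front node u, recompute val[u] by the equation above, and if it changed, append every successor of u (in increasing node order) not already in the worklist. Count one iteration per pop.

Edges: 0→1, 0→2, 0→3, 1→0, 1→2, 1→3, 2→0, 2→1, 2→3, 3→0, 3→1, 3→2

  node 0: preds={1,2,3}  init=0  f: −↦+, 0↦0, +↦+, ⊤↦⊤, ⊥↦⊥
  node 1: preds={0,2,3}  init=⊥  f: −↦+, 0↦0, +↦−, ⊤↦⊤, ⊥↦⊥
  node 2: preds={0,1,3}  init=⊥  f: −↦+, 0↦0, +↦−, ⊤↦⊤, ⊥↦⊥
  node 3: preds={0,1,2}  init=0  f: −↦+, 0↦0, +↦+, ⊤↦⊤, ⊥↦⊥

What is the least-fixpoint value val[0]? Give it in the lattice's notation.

Trace (6 dequeues):
  [1] u=0 | in 0 | out 0 | ==
  [2] u=1 | in 0 | out 0 | prev ⊥ | push {0}
  [3] u=2 | in 0 | out 0 | prev ⊥ | push {1}
  [4] u=3 | in 0 | out 0 | ==
  [5] u=0 | in 0 | out 0 | ==
  [6] u=1 | in 0 | out 0 | ==

Converged values:
  [0] 0
  [1] 0
  [2] 0
  [3] 0

0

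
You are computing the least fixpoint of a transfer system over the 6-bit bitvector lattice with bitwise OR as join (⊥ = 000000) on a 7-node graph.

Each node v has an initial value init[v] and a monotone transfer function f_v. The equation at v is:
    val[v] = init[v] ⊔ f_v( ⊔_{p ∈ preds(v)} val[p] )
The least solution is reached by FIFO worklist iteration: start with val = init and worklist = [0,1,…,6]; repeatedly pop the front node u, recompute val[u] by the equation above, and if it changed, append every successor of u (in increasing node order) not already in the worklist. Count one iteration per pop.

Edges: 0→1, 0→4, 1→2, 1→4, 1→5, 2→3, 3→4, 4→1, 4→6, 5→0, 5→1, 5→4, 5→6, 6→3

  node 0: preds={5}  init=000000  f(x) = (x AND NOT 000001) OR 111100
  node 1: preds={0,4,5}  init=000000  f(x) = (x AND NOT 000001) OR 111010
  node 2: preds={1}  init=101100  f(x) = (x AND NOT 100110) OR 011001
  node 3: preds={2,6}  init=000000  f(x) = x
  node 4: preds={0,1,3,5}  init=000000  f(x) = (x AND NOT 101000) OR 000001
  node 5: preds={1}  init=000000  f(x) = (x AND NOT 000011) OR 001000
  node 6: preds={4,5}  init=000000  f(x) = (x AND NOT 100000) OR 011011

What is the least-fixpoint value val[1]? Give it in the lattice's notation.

111110

Iteration log — 12 steps:
  step 1. node 0  ⊔preds=000000  new=111100  old=000000  +wl: 
  step 2. node 1  ⊔preds=111100  new=111110  old=000000  +wl: 
  step 3. node 2  ⊔preds=111110  new=111101  old=101100  +wl: 
  step 4. node 3  ⊔preds=111101  new=111101  old=000000  +wl: 
  step 5. node 4  ⊔preds=111111  new=010111  old=000000  +wl: 1
  step 6. node 5  ⊔preds=111110  new=111100  old=000000  +wl: 0,4
  step 7. node 6  ⊔preds=111111  new=011111  old=000000  +wl: 3
  step 8. node 1  ⊔preds=111111  new=111110  stable
  step 9. node 0  ⊔preds=111100  new=111100  stable
  step 10. node 4  ⊔preds=111111  new=010111  stable
  step 11. node 3  ⊔preds=111111  new=111111  old=111101  +wl: 4
  step 12. node 4  ⊔preds=111111  new=010111  stable

Least fixpoint reached:
  node 0: 111100
  node 1: 111110
  node 2: 111101
  node 3: 111111
  node 4: 010111
  node 5: 111100
  node 6: 011111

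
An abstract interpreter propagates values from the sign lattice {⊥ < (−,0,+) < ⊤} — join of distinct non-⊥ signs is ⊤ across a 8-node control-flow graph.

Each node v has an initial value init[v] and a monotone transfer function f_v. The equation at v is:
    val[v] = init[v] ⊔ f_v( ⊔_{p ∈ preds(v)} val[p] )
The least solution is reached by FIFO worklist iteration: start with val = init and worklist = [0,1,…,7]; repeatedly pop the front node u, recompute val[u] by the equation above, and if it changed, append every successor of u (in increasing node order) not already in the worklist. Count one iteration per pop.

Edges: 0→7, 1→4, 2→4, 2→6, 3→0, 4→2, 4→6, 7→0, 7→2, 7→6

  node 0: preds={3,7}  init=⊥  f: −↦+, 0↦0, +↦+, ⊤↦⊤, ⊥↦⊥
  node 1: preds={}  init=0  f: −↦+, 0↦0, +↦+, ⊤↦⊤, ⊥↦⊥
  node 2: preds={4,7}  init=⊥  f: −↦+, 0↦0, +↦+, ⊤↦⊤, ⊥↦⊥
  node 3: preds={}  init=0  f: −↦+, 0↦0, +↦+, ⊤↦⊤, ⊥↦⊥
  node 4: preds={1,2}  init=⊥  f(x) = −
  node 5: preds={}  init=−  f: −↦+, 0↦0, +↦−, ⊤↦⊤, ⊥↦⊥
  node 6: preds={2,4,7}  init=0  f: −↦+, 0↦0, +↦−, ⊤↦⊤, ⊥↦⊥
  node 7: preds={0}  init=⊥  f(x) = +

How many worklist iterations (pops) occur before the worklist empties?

13

Iteration log — 13 steps:
  step 1. node 0  ⊔preds=0  new=0  old=⊥  +wl: 
  step 2. node 1  ⊔preds=⊥  new=0  stable
  step 3. node 2  ⊔preds=⊥  new=⊥  stable
  step 4. node 3  ⊔preds=⊥  new=0  stable
  step 5. node 4  ⊔preds=0  new=−  old=⊥  +wl: 2
  step 6. node 5  ⊔preds=⊥  new=−  stable
  step 7. node 6  ⊔preds=−  new=⊤  old=0  +wl: 
  step 8. node 7  ⊔preds=0  new=+  old=⊥  +wl: 0,6
  step 9. node 2  ⊔preds=⊤  new=⊤  old=⊥  +wl: 4
  step 10. node 0  ⊔preds=⊤  new=⊤  old=0  +wl: 7
  step 11. node 6  ⊔preds=⊤  new=⊤  stable
  step 12. node 4  ⊔preds=⊤  new=−  stable
  step 13. node 7  ⊔preds=⊤  new=+  stable

Least fixpoint reached:
  node 0: ⊤
  node 1: 0
  node 2: ⊤
  node 3: 0
  node 4: −
  node 5: −
  node 6: ⊤
  node 7: +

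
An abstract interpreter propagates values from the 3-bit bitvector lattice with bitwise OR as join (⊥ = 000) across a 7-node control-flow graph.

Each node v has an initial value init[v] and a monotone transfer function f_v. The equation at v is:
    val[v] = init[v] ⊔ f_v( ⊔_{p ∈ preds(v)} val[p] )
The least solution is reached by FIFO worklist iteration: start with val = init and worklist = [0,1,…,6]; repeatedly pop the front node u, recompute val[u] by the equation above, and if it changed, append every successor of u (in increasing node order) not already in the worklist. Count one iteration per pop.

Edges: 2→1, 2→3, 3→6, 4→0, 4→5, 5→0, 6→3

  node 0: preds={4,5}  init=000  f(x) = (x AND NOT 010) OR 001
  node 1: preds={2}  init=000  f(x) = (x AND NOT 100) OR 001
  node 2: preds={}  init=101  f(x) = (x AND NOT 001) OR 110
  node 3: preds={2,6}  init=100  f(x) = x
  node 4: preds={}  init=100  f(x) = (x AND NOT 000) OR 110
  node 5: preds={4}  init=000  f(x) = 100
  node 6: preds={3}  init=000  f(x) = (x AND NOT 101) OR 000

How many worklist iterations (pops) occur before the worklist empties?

Trace (10 dequeues):
  [1] u=0 | in 100 | out 101 | prev 000 | push {}
  [2] u=1 | in 101 | out 001 | prev 000 | push {}
  [3] u=2 | in 000 | out 111 | prev 101 | push {1}
  [4] u=3 | in 111 | out 111 | prev 100 | push {}
  [5] u=4 | in 000 | out 110 | prev 100 | push {0}
  [6] u=5 | in 110 | out 100 | prev 000 | push {}
  [7] u=6 | in 111 | out 010 | prev 000 | push {3}
  [8] u=1 | in 111 | out 011 | prev 001 | push {}
  [9] u=0 | in 110 | out 101 | ==
  [10] u=3 | in 111 | out 111 | ==

Converged values:
  [0] 101
  [1] 011
  [2] 111
  [3] 111
  [4] 110
  [5] 100
  [6] 010

10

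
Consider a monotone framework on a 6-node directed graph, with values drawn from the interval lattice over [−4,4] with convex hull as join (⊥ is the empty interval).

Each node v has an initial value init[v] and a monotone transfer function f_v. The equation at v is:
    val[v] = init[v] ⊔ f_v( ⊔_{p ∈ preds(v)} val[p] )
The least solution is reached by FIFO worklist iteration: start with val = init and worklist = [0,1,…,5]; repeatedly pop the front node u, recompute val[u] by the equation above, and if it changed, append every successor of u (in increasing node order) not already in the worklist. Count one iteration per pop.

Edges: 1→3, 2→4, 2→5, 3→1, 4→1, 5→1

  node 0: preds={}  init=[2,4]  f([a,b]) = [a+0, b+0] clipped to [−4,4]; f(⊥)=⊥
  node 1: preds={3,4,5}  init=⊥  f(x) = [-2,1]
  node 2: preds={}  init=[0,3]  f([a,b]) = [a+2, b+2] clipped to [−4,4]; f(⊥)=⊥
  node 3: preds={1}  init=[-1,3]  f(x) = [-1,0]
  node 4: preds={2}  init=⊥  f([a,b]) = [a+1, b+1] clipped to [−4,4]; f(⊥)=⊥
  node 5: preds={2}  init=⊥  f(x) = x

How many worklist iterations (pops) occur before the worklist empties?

7

Trace (7 dequeues):
  [1] u=0 | in ⊥ | out [2,4] | ==
  [2] u=1 | in [-1,3] | out [-2,1] | prev ⊥ | push {}
  [3] u=2 | in ⊥ | out [0,3] | ==
  [4] u=3 | in [-2,1] | out [-1,3] | ==
  [5] u=4 | in [0,3] | out [1,4] | prev ⊥ | push {1}
  [6] u=5 | in [0,3] | out [0,3] | prev ⊥ | push {}
  [7] u=1 | in [-1,4] | out [-2,1] | ==

Converged values:
  [0] [2,4]
  [1] [-2,1]
  [2] [0,3]
  [3] [-1,3]
  [4] [1,4]
  [5] [0,3]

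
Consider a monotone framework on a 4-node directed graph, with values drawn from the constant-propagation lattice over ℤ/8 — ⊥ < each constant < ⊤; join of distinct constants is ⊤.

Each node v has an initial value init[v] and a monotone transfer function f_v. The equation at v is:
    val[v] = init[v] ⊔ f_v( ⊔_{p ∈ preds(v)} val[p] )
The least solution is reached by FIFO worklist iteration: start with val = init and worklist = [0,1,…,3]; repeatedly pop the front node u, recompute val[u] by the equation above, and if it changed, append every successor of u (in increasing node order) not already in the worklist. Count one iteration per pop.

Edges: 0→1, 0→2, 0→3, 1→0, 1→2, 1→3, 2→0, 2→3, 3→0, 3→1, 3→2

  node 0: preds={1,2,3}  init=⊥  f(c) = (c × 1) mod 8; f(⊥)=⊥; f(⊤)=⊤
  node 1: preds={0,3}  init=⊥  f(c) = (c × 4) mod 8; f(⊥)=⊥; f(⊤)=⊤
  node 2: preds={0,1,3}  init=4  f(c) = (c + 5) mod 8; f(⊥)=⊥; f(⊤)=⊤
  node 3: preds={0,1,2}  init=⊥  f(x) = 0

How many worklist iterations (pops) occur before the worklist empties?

Trace (9 dequeues):
  [1] u=0 | in 4 | out 4 | prev ⊥ | push {}
  [2] u=1 | in 4 | out 0 | prev ⊥ | push {0}
  [3] u=2 | in ⊤ | out ⊤ | prev 4 | push {}
  [4] u=3 | in ⊤ | out 0 | prev ⊥ | push {1,2}
  [5] u=0 | in ⊤ | out ⊤ | prev 4 | push {3}
  [6] u=1 | in ⊤ | out ⊤ | prev 0 | push {0}
  [7] u=2 | in ⊤ | out ⊤ | ==
  [8] u=3 | in ⊤ | out 0 | ==
  [9] u=0 | in ⊤ | out ⊤ | ==

Converged values:
  [0] ⊤
  [1] ⊤
  [2] ⊤
  [3] 0

9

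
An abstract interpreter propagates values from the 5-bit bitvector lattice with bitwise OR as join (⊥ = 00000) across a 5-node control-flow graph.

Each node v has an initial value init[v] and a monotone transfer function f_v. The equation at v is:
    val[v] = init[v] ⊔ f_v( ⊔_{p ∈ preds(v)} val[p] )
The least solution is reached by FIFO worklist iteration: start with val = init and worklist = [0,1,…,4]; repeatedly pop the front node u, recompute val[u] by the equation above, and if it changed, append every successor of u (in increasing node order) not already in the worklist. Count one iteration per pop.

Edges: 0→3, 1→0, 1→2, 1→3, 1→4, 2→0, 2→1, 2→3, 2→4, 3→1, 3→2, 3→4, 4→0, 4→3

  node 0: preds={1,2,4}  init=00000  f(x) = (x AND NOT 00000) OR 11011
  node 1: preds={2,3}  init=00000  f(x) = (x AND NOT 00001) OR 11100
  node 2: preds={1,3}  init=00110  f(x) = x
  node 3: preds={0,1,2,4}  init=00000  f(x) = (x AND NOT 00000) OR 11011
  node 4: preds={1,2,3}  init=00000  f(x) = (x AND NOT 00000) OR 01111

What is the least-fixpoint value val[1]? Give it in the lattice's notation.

Iteration log — 12 steps:
  step 1. node 0  ⊔preds=00110  new=11111  old=00000  +wl: 
  step 2. node 1  ⊔preds=00110  new=11110  old=00000  +wl: 0
  step 3. node 2  ⊔preds=11110  new=11110  old=00110  +wl: 1
  step 4. node 3  ⊔preds=11111  new=11111  old=00000  +wl: 2
  step 5. node 4  ⊔preds=11111  new=11111  old=00000  +wl: 3
  step 6. node 0  ⊔preds=11111  new=11111  stable
  step 7. node 1  ⊔preds=11111  new=11110  stable
  step 8. node 2  ⊔preds=11111  new=11111  old=11110  +wl: 0,1,4
  step 9. node 3  ⊔preds=11111  new=11111  stable
  step 10. node 0  ⊔preds=11111  new=11111  stable
  step 11. node 1  ⊔preds=11111  new=11110  stable
  step 12. node 4  ⊔preds=11111  new=11111  stable

Least fixpoint reached:
  node 0: 11111
  node 1: 11110
  node 2: 11111
  node 3: 11111
  node 4: 11111

11110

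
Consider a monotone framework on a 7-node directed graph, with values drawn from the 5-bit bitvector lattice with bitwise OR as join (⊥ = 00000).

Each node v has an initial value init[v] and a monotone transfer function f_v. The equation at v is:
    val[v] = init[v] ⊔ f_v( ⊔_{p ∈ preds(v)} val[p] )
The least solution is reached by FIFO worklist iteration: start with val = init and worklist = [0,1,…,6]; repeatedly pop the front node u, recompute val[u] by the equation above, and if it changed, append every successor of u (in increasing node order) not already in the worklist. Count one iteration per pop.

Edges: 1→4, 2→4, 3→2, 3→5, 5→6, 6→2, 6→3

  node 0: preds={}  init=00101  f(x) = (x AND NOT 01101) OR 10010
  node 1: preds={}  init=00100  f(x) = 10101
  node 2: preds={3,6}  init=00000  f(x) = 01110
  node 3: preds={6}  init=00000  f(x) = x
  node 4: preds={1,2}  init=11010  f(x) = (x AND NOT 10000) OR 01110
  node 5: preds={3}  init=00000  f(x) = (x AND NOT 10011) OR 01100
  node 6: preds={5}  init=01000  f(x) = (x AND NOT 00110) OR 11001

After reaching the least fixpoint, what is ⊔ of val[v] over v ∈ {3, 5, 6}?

11101

Trace (11 dequeues):
  [1] u=0 | in 00000 | out 10111 | prev 00101 | push {}
  [2] u=1 | in 00000 | out 10101 | prev 00100 | push {}
  [3] u=2 | in 01000 | out 01110 | prev 00000 | push {}
  [4] u=3 | in 01000 | out 01000 | prev 00000 | push {2}
  [5] u=4 | in 11111 | out 11111 | prev 11010 | push {}
  [6] u=5 | in 01000 | out 01100 | prev 00000 | push {}
  [7] u=6 | in 01100 | out 11001 | prev 01000 | push {3}
  [8] u=2 | in 11001 | out 01110 | ==
  [9] u=3 | in 11001 | out 11001 | prev 01000 | push {2,5}
  [10] u=2 | in 11001 | out 01110 | ==
  [11] u=5 | in 11001 | out 01100 | ==

Converged values:
  [0] 10111
  [1] 10101
  [2] 01110
  [3] 11001
  [4] 11111
  [5] 01100
  [6] 11001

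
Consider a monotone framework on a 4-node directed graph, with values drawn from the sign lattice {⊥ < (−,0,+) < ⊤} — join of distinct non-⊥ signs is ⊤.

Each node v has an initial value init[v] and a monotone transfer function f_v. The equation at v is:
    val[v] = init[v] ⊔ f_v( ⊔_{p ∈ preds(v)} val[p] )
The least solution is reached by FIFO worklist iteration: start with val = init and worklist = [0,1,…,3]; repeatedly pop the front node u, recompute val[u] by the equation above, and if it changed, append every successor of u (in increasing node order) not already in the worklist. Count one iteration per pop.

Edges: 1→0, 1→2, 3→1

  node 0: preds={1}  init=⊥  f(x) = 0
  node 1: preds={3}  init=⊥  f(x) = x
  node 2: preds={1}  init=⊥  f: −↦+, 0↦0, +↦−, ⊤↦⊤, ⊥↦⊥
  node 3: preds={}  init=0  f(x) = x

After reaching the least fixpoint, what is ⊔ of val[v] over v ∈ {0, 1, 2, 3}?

Iteration log — 5 steps:
  step 1. node 0  ⊔preds=⊥  new=0  old=⊥  +wl: 
  step 2. node 1  ⊔preds=0  new=0  old=⊥  +wl: 0
  step 3. node 2  ⊔preds=0  new=0  old=⊥  +wl: 
  step 4. node 3  ⊔preds=⊥  new=0  stable
  step 5. node 0  ⊔preds=0  new=0  stable

Least fixpoint reached:
  node 0: 0
  node 1: 0
  node 2: 0
  node 3: 0

0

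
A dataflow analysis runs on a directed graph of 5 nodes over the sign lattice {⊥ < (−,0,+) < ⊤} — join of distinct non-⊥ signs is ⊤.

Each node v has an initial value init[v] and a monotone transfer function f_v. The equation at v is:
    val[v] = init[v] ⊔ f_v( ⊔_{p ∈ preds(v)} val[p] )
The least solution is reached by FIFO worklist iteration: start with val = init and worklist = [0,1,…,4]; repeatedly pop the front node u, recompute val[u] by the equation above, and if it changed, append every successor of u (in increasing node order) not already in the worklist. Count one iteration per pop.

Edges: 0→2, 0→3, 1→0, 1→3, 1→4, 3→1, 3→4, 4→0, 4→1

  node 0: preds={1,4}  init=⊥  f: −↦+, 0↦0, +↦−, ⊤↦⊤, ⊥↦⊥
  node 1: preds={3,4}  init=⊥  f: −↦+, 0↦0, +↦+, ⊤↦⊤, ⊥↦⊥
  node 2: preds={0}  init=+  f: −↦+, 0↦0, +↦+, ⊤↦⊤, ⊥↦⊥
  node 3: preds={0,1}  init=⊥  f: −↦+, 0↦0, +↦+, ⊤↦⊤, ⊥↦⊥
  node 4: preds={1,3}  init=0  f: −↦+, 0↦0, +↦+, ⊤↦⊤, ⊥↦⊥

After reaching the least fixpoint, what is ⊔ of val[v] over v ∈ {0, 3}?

0

Worklist (7 pops):
  #1 pop 0: in=0 → 0 (was ⊥); enqueue []
  #2 pop 1: in=0 → 0 (was ⊥); enqueue [0]
  #3 pop 2: in=0 → ⊤ (was +); enqueue []
  #4 pop 3: in=0 → 0 (was ⊥); enqueue [1]
  #5 pop 4: in=0 → 0 (no change)
  #6 pop 0: in=0 → 0 (no change)
  #7 pop 1: in=0 → 0 (no change)

Fixpoint:
  val[0] = 0
  val[1] = 0
  val[2] = ⊤
  val[3] = 0
  val[4] = 0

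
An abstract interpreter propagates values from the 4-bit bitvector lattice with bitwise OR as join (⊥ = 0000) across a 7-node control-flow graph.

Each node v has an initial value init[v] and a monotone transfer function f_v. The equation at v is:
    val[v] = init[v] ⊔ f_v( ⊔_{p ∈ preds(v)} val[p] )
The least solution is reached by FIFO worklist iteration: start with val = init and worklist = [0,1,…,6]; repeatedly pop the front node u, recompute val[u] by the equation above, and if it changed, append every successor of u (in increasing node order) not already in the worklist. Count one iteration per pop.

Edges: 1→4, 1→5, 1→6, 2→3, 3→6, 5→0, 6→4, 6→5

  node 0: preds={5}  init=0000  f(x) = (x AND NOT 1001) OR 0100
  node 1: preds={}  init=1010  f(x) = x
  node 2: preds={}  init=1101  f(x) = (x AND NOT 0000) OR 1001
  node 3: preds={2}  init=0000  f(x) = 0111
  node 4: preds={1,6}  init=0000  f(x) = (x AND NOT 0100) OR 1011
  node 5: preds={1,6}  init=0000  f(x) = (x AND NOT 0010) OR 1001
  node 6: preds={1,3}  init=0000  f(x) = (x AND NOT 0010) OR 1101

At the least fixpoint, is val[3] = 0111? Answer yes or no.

Iteration log — 11 steps:
  step 1. node 0  ⊔preds=0000  new=0100  old=0000  +wl: 
  step 2. node 1  ⊔preds=0000  new=1010  stable
  step 3. node 2  ⊔preds=0000  new=1101  stable
  step 4. node 3  ⊔preds=1101  new=0111  old=0000  +wl: 
  step 5. node 4  ⊔preds=1010  new=1011  old=0000  +wl: 
  step 6. node 5  ⊔preds=1010  new=1001  old=0000  +wl: 0
  step 7. node 6  ⊔preds=1111  new=1101  old=0000  +wl: 4,5
  step 8. node 0  ⊔preds=1001  new=0100  stable
  step 9. node 4  ⊔preds=1111  new=1011  stable
  step 10. node 5  ⊔preds=1111  new=1101  old=1001  +wl: 0
  step 11. node 0  ⊔preds=1101  new=0100  stable

Least fixpoint reached:
  node 0: 0100
  node 1: 1010
  node 2: 1101
  node 3: 0111
  node 4: 1011
  node 5: 1101
  node 6: 1101

yes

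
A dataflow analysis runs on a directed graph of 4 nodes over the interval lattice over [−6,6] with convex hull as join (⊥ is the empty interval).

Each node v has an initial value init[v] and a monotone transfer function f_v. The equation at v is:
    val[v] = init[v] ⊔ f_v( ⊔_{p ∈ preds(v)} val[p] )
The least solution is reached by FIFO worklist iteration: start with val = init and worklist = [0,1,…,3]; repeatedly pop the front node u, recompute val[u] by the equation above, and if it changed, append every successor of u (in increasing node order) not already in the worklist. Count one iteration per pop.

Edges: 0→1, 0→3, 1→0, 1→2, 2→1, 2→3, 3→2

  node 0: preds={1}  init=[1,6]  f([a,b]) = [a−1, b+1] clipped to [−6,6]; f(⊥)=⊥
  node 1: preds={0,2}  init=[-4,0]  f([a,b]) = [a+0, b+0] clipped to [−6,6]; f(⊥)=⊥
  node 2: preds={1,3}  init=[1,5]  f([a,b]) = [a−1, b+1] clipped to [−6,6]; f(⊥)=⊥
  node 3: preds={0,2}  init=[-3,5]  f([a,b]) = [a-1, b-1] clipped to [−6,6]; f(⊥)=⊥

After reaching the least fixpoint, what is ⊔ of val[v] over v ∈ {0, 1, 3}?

[-6,6]

Worklist (9 pops):
  #1 pop 0: in=[-4,0] → [-5,6] (was [1,6]); enqueue []
  #2 pop 1: in=[-5,6] → [-5,6] (was [-4,0]); enqueue [0]
  #3 pop 2: in=[-5,6] → [-6,6] (was [1,5]); enqueue [1]
  #4 pop 3: in=[-6,6] → [-6,5] (was [-3,5]); enqueue [2]
  #5 pop 0: in=[-5,6] → [-6,6] (was [-5,6]); enqueue [3]
  #6 pop 1: in=[-6,6] → [-6,6] (was [-5,6]); enqueue [0]
  #7 pop 2: in=[-6,6] → [-6,6] (no change)
  #8 pop 3: in=[-6,6] → [-6,5] (no change)
  #9 pop 0: in=[-6,6] → [-6,6] (no change)

Fixpoint:
  val[0] = [-6,6]
  val[1] = [-6,6]
  val[2] = [-6,6]
  val[3] = [-6,5]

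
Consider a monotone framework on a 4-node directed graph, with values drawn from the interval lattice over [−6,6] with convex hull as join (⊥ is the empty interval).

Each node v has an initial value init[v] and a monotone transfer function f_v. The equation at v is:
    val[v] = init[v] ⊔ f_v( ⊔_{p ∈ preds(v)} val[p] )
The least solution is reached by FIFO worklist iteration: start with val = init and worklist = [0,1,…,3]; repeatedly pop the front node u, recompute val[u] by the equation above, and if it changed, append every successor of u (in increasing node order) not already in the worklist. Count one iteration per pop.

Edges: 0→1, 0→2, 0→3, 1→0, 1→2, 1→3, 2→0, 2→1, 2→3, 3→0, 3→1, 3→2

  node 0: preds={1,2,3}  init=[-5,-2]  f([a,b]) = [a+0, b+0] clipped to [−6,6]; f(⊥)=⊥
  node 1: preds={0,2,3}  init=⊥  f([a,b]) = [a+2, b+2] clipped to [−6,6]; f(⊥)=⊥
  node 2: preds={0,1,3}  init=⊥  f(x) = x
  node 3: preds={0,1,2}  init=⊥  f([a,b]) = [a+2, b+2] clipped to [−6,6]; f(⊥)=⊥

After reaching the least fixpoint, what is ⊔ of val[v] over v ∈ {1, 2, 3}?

Trace (14 dequeues):
  [1] u=0 | in ⊥ | out [-5,-2] | ==
  [2] u=1 | in [-5,-2] | out [-3,0] | prev ⊥ | push {0}
  [3] u=2 | in [-5,0] | out [-5,0] | prev ⊥ | push {1}
  [4] u=3 | in [-5,0] | out [-3,2] | prev ⊥ | push {2}
  [5] u=0 | in [-5,2] | out [-5,2] | prev [-5,-2] | push {3}
  [6] u=1 | in [-5,2] | out [-3,4] | prev [-3,0] | push {0}
  [7] u=2 | in [-5,4] | out [-5,4] | prev [-5,0] | push {1}
  [8] u=3 | in [-5,4] | out [-3,6] | prev [-3,2] | push {2}
  [9] u=0 | in [-5,6] | out [-5,6] | prev [-5,2] | push {3}
  [10] u=1 | in [-5,6] | out [-3,6] | prev [-3,4] | push {0}
  [11] u=2 | in [-5,6] | out [-5,6] | prev [-5,4] | push {1}
  [12] u=3 | in [-5,6] | out [-3,6] | ==
  [13] u=0 | in [-5,6] | out [-5,6] | ==
  [14] u=1 | in [-5,6] | out [-3,6] | ==

Converged values:
  [0] [-5,6]
  [1] [-3,6]
  [2] [-5,6]
  [3] [-3,6]

[-5,6]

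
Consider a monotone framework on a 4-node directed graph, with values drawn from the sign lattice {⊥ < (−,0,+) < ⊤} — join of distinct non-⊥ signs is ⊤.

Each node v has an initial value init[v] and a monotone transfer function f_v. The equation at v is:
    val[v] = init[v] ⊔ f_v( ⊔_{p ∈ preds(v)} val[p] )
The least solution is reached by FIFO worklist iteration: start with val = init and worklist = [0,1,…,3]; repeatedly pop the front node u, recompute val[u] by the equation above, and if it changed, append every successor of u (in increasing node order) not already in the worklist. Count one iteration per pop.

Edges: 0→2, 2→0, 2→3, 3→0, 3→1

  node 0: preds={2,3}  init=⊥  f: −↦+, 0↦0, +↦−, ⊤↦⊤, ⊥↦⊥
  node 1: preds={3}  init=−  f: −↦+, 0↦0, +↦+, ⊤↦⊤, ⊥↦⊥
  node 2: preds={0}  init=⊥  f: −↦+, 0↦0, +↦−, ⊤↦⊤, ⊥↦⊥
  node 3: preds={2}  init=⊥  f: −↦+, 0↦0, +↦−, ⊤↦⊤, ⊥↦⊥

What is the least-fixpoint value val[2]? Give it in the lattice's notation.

⊥

Iteration log — 4 steps:
  step 1. node 0  ⊔preds=⊥  new=⊥  stable
  step 2. node 1  ⊔preds=⊥  new=−  stable
  step 3. node 2  ⊔preds=⊥  new=⊥  stable
  step 4. node 3  ⊔preds=⊥  new=⊥  stable

Least fixpoint reached:
  node 0: ⊥
  node 1: −
  node 2: ⊥
  node 3: ⊥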